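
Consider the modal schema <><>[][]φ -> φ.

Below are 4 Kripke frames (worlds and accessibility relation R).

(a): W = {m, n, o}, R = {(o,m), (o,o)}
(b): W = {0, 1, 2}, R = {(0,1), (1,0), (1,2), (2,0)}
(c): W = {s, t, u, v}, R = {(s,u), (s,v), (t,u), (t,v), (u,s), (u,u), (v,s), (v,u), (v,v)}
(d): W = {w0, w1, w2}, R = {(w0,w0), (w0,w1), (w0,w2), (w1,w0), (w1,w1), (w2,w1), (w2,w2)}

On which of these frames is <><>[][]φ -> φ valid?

The schema corresponds to a generalized confluence (Geach) condition: forall x forall y (x R^2 y -> exists w (y R^2 w & x = w)).
(a): fails — oR²m but no w with mR²w and o=w.
(b): fails — 0R²2 but no w with 2R²w and 0=w.
(c): fails — tR²s but no w with sR²w and t=w.
(d): condition met.
Valid on: (d).

(d)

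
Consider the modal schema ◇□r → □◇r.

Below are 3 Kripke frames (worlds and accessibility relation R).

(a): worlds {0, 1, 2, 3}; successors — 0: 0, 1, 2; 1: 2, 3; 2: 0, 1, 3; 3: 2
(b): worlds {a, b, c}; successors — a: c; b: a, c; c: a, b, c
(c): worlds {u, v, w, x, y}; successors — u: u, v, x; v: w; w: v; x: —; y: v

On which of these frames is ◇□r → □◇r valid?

(b)

This is the axiom for convergence; its first-order frame correspondent is ∀x ∀y ∀z (Rxy ∧ Rxz → ∃w (Ryw ∧ Rzw)).
(a): fails — R12 and R13 but 2 and 3 have no common successor.
(b): satisfies the condition.
(c): fails — Ruv and Ruu but v and u have no common successor.
Valid on: (b).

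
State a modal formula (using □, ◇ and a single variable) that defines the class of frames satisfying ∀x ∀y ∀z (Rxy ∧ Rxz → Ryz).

This is the Euclidean property; the standard corresponding axiom is 5: ◇s → □◇s.
Suppose ◇s→□◇s is valid. Take Rxy, Rxz and set V(s)={y}. Then ◇s at x, so □◇s at x, so ◇s at z, so some w with Rzw has s; w=y, i.e. Rzy. By symmetry of the argument, Ryz.

◇s → □◇s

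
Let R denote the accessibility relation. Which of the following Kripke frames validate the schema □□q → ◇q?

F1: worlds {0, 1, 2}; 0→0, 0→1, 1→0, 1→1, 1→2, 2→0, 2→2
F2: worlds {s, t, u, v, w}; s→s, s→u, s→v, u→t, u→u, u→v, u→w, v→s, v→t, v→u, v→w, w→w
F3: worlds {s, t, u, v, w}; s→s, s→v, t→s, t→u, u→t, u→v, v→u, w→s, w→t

The schema corresponds to a generalized confluence (Geach) condition: ∀x ∃w (xR²w ∧ xRw).
F1: condition met.
F2: fails — at t but no w* with tR²w* and tRw*.
F3: fails — at u but no w* with uR²w* and uRw*.
Valid on: F1.

F1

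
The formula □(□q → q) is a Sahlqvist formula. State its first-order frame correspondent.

shift-reflexivity: ∀x ∀y (Rxy → Ryy)

Suppose □(□q→q) is valid. Take Rxy and set V(q)={w : Ryw}. Then at y, □q holds; since □(□q→q) at x, □q→q at y, so q at y, i.e. Ryy.
The converse is a direct semantic check.
So the correspondent is shift-reflexivity.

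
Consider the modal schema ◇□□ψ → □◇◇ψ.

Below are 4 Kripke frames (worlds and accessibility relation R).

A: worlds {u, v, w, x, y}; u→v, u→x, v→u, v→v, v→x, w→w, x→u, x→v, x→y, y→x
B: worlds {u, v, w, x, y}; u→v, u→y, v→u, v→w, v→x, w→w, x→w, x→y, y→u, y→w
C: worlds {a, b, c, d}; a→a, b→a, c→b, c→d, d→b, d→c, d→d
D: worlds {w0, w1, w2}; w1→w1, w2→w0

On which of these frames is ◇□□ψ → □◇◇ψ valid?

Frame correspondent (Sahlqvist): ∀x ∀y ∀z ((xRy ∧ xRz) → ∃w (yR²w ∧ zR²w)) — i.e. a generalized confluence (Geach) condition.
A: ✓.
B: ✓.
C: ✓.
D: fails — w2Rw0, w2Rw0 but no w with w0R²w and w0R²w.

A, B, C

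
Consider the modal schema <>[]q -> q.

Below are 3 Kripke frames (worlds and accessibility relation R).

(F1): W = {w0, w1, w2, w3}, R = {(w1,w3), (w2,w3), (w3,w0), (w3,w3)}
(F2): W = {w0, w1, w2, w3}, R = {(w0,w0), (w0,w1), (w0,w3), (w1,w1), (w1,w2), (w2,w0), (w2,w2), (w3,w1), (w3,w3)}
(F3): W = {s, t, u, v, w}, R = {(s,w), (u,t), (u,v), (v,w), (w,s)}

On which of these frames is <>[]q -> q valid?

none

Frame correspondent (Sahlqvist): forall x forall y (Rxy -> Ryx) — i.e. symmetry.
(F1): fails — Rw3w0 but not Rw0w3.
(F2): fails — Rw1w2 but not Rw2w1.
(F3): fails — Ruv but not Rvu.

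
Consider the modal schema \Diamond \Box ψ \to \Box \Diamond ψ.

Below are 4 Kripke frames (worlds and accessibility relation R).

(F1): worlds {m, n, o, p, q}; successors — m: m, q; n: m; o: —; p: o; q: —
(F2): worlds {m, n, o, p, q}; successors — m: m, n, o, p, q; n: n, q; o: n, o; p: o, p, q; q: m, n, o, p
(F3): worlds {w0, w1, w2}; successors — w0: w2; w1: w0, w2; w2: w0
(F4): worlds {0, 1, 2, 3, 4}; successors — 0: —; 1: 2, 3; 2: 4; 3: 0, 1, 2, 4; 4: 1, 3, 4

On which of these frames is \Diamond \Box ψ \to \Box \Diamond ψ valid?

(F2)

This is the axiom for convergence; its first-order frame correspondent is \forall x \forall y \forall z (Rxy \wedge Rxz \to \exists w (Ryw \wedge Rzw)).
(F1): fails — Rmq and Rmq but q and q have no common successor.
(F2): condition met.
(F3): fails — Rw1w2 and Rw1w0 but w2 and w0 have no common successor.
(F4): fails — R34 and R30 but 4 and 0 have no common successor.
Valid on: (F2).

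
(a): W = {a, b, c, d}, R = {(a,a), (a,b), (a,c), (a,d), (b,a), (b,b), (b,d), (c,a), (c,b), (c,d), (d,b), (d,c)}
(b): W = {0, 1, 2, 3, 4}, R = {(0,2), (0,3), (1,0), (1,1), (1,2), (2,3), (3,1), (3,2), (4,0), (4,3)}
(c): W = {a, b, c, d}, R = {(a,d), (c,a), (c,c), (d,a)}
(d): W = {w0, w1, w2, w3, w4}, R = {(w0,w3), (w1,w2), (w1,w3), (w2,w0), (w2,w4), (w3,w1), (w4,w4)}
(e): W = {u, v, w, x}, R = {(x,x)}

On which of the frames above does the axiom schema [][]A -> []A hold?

(e)

The schema corresponds to density: forall x forall y (Rxy -> exists z (Rxz & Rzy)).
(a): fails — Rdc but no z with Rdz and Rzc.
(b): fails — R23 but no z with R2z and Rz3.
(c): fails — Rad but no z with Raz and Rzd.
(d): fails — Rw1w2 but no z with Rw1z and Rzw2.
(e): satisfies the condition.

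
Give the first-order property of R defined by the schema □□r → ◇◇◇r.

∀x ∃w (xR²w ∧ xR³w)

This is a Sahlqvist (Geach-type) schema ◇^0□^2r → □^0◇^3r.
First-order correspondent: ∀x ∃w (xR²w ∧ xR³w).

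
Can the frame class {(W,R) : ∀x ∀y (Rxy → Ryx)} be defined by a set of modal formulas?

Definable; p → □◇p defines it

This is a Sahlqvist condition; the B axiom p → □◇p defines it.
Suppose p→□◇p is valid. Take Rxy and set V(p)={x}. Then p at x, so □◇p at x, so ◇p at y, so some z with Ryz has p; z=x, i.e. Ryx.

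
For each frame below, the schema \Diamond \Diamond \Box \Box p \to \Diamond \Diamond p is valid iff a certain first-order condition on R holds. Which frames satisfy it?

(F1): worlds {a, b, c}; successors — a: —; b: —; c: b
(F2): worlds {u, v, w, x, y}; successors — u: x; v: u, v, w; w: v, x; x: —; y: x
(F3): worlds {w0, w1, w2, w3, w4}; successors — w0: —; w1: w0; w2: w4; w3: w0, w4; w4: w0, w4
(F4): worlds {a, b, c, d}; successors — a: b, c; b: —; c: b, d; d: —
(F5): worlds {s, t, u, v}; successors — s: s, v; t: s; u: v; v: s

The schema corresponds to a generalized confluence (Geach) condition: \forall x \forall y (x R^2 y \to \exists w (y R^2 w \wedge x R^2 w)).
(F1): satisfies the condition.
(F2): fails — vR²u but no t with uR²t and vR²t.
(F3): fails — w2R²w0 but no w with w0R²w and w2R²w.
(F4): fails — aR²b but no w with bR²w and aR²w.
(F5): satisfies the condition.
Valid on: (F1), (F5).

(F1), (F5)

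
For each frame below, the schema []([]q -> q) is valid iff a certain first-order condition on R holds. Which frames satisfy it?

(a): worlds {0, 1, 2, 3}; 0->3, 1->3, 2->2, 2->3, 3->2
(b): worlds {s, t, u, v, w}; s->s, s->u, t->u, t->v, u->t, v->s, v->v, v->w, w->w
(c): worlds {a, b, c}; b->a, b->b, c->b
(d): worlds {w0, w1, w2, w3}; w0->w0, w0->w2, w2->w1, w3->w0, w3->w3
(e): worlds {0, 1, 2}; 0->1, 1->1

(e)

This is the axiom for shift-reflexivity; its first-order frame correspondent is forall x forall y (Rxy -> Ryy).
(a): fails — R23 but not R33.
(b): fails — Rut but not Rtt.
(c): fails — Rba but not Raa.
(d): fails — Rw0w2 but not Rw2w2.
(e): condition met.
Valid on: (e).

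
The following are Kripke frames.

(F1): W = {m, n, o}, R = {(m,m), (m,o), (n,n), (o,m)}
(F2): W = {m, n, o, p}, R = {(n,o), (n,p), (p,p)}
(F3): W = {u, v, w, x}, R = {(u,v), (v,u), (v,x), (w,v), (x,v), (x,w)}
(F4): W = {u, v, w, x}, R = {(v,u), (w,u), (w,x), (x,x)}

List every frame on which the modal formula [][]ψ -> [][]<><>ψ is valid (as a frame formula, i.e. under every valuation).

The schema corresponds to a generalized confluence (Geach) condition: forall x forall z (x R^2 z -> exists w (x R^2 w & z R^2 w)).
(F1): holds.
(F2): holds.
(F3): fails — vR²w but no t with vR²t and wR²t.
(F4): holds.

(F1), (F2), (F4)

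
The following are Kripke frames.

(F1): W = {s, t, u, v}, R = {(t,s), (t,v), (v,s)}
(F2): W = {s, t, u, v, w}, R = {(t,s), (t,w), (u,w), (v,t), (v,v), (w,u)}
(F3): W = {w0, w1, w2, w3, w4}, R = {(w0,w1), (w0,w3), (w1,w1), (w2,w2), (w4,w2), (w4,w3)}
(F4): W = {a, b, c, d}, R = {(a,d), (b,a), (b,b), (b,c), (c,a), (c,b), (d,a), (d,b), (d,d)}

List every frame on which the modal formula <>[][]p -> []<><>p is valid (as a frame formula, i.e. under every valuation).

(F4)

Frame correspondent (Sahlqvist): forall x forall y forall z ((xRy & xRz) -> exists w (y R^2 w & z R^2 w)) — i.e. a generalized confluence (Geach) condition.
(F1): fails — tRs, tRs but no w with sR²w and sR²w.
(F2): fails — tRs, tRs but no w* with sR²w* and sR²w*.
(F3): fails — w0Rw1, w0Rw3 but no w with w1R²w and w3R²w.
(F4): holds.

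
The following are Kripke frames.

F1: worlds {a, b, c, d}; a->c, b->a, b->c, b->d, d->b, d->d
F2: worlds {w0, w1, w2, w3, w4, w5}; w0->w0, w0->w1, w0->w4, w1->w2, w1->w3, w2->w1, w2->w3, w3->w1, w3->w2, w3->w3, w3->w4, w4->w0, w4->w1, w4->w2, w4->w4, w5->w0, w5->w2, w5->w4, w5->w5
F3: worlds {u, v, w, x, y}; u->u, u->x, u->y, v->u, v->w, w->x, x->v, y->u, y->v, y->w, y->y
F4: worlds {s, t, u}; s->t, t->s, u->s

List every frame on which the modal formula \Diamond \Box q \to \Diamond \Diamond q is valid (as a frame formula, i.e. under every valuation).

F2, F3, F4

The schema corresponds to a generalized confluence (Geach) condition: \forall x \forall y (xRy \to \exists w (yRw \wedge x R^2 w)).
F1: fails — aRc but no w with cRw and aR²w.
F2: condition met.
F3: condition met.
F4: condition met.
Valid on: F2, F3, F4.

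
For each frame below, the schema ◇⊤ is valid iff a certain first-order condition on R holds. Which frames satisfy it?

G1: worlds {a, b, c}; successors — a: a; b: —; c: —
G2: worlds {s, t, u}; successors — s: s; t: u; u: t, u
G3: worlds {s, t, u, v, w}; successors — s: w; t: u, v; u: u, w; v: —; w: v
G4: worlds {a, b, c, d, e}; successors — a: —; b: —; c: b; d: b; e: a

The schema corresponds to seriality: ∀x ∃y Rxy.
G1: fails — world b has no successor.
G2: ✓.
G3: fails — world v has no successor.
G4: fails — world a has no successor.

G2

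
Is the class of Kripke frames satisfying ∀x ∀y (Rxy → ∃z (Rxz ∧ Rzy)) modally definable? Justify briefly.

Definable; □□p → □p defines it

This is a Sahlqvist condition; the C4 axiom □□p → □p defines it.
Suppose □□p→□p is valid. Take Rxy and set V(p)={w : xR²w}. Then □□p at x, so □p at x, so p at y, i.e. ∃z(Rxz∧Rzy).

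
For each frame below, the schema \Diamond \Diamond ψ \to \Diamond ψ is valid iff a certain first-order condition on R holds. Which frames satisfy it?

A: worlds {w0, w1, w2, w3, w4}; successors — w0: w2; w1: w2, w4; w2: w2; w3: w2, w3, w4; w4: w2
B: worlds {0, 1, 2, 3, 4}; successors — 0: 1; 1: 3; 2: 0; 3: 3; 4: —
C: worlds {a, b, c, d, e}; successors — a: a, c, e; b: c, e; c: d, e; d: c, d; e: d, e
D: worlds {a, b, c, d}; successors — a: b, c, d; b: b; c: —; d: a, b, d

A

Frame correspondent (Sahlqvist): \forall x \forall y \forall z (Rxy \wedge Ryz \to Rxz) — i.e. transitivity.
A: condition met.
B: fails — R01 and R13 but not R03.
C: fails — Rbc and Rcd but not Rbd.
D: fails — Rad and Rda but not Raa.
Valid on: A.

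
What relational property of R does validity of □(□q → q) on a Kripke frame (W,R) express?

Shift-reflexivity

This schema is the T□ axiom.
Its frame correspondent is shift-reflexivity — ∀x ∀y (Rxy → Ryy).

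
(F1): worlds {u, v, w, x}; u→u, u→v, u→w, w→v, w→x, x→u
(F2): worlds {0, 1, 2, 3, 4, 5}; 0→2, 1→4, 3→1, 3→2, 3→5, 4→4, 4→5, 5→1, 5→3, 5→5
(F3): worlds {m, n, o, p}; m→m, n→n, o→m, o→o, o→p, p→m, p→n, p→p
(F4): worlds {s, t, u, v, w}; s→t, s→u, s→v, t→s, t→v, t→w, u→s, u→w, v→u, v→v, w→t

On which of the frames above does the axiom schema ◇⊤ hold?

(F3), (F4)

The schema corresponds to seriality: ∀x ∃y Rxy.
(F1): fails — world v has no successor.
(F2): fails — world 2 has no successor.
(F3): ✓.
(F4): ✓.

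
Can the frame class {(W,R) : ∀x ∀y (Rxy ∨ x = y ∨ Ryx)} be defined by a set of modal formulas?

Not modally definable

Any modally definable frame class is closed under disjoint unions.
Take 4 disjoint single-world reflexive frames: each is trivially connected, but their disjoint union has 4 worlds with no edge between distinct components, so it is not connected.
Hence connectedness of R is not modally definable.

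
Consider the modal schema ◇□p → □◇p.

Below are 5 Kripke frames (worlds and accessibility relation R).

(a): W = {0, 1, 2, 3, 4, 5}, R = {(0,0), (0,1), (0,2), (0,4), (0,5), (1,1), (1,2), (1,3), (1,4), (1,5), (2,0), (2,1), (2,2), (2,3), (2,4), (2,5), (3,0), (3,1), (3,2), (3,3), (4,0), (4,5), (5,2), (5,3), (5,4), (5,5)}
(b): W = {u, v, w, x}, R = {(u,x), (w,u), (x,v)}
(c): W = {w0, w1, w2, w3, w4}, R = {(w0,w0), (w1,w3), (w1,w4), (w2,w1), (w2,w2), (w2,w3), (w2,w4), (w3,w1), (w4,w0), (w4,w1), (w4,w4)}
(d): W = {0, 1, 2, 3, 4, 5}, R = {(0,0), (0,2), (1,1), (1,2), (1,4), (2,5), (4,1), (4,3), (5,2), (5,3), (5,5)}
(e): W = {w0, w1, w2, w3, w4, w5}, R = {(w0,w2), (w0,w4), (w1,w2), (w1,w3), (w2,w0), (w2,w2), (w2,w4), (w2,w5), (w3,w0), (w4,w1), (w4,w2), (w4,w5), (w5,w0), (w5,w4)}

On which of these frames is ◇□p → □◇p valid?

Frame correspondent (Sahlqvist): ∀x ∀y ∀z (Rxy ∧ Rxz → ∃w (Ryw ∧ Rzw)) — i.e. convergence.
(a): holds.
(b): fails — Rxv and Rxv but v and v have no common successor.
(c): fails — Rw2w1 and Rw2w3 but w1 and w3 have no common successor.
(d): fails — R00 and R02 but 0 and 2 have no common successor.
(e): fails — Rw2w4 and Rw2w5 but w4 and w5 have no common successor.

(a)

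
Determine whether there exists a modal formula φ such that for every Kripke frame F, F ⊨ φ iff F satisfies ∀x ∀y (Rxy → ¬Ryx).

No

Modal frame validity is preserved under surjective bounded morphisms.
The 3-cycle (worlds w0,w1,w2 with w0→w1→w2→w0) is asymmetric. Mapping every world to a single reflexive point • is a surjective bounded morphism, and the reflexive point is not asymmetric (R•• but asymmetry requires ¬R••).
Hence asymmetry is not modally definable.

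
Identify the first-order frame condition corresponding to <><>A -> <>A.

Equivalently (dual form): □A → □□A.
Suppose □A→□□A is valid. Take Rxy, Ryz and set V(A)={w : Rxw}. Then □A at x, so □□A at x, so □A at y, so A at z, i.e. Rxz.
The converse is a direct semantic check.
So the correspondent is transitivity.

transitivity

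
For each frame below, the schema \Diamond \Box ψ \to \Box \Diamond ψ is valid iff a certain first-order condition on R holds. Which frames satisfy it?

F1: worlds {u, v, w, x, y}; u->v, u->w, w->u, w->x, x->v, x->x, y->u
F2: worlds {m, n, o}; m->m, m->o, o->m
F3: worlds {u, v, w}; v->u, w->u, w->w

The schema corresponds to convergence: \forall x \forall y \forall z (Rxy \wedge Rxz \to \exists w (Ryw \wedge Rzw)).
F1: fails — Ruv and Ruv but v and v have no common successor.
F2: holds.
F3: fails — Rvu and Rvu but u and u have no common successor.
Valid on: F2.

F2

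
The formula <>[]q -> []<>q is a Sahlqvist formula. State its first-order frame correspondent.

convergence: forall x forall y forall z (Rxy & Rxz -> exists w (Ryw & Rzw))

Suppose ◇□q→□◇q is valid. Take Rxy, Rxz and set V(q)={w : Ryw}. Then □q at y so ◇□q at x, so □◇q at x, so ◇q at z, giving w with Rzw and Ryw.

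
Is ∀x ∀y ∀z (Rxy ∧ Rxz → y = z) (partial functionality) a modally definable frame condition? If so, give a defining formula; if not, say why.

Definable; ◇q → □q defines it

Yes: it is partial functionality, defined by the CD schema ◇q → □q.
Suppose ◇q→□q is valid. Take Rxy, Rxz and set V(q)={y}. Then ◇q at x, so □q at x, so q at z, i.e. z=y.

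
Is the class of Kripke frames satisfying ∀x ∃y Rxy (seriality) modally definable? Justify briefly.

Definable; □p → ◇p defines it

The condition is seriality. A defining modal formula is □p → ◇p.
Suppose □p→◇p is valid. At any x set V(p)=W. Then □p at x, so ◇p at x, so x has a successor.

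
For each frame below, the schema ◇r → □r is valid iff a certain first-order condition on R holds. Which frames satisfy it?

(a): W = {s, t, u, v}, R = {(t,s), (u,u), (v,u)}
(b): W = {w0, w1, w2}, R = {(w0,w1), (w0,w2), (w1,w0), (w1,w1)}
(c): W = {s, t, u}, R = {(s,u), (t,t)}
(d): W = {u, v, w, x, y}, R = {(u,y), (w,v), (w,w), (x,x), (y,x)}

(a), (c)

This is the axiom for partial functionality; its first-order frame correspondent is ∀x ∀y ∀z (Rxy ∧ Rxz → y = z).
(a): condition met.
(b): fails — w0 sees both w1 and w2.
(c): condition met.
(d): fails — w sees both v and w.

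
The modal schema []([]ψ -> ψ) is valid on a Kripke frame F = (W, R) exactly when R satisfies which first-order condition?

This schema is the T□ axiom.
Its frame correspondent is shift-reflexivity — forall x forall y (Rxy -> Ryy).

shift-reflexivity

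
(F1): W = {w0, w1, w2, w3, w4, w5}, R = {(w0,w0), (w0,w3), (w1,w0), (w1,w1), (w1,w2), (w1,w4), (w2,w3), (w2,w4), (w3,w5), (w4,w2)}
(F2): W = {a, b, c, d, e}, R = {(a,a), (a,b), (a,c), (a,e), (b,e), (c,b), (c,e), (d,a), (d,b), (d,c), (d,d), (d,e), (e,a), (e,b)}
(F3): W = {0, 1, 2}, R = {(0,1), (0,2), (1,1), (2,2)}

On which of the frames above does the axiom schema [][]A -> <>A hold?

The schema corresponds to a generalized confluence (Geach) condition: forall x exists w (x R^2 w & xRw).
(F1): fails — at w2 but no w with w2R²w and w2Rw.
(F2): fails — at b but no w with bR²w and bRw.
(F3): satisfies the condition.
Valid on: (F3).

(F3)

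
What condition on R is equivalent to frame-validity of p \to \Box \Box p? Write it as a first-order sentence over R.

\forall x \forall z (x R^2 z \to \exists w (x = w \wedge z = w))

This is a Sahlqvist (Geach-type) schema ◇^0□^0p → □^2◇^0p.
Minimal-valuation argument: fix x; take any y with xR^0y and any z with xR^2z. Set V(p) to the set of worlds R-reachable from y in exactly 0 steps. Then □^0p holds at y, so the antecedent holds at x; validity forces ◇^0p at z, giving a w with zR^0w and yR^0w.
First-order correspondent: \forall x \forall z (x R^2 z \to \exists w (x = w \wedge z = w)).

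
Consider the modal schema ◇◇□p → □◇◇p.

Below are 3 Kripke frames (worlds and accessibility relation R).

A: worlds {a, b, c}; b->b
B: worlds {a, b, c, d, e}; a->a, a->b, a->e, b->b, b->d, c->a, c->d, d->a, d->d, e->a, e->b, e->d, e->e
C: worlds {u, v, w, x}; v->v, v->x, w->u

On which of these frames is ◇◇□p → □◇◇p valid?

A, B

Frame correspondent (Sahlqvist): ∀x ∀y ∀z ((xR²y ∧ xRz) → ∃w (yRw ∧ zR²w)) — i.e. a generalized confluence (Geach) condition.
A: ✓.
B: ✓.
C: fails — vR²v, vRx but no t with vRt and xR²t.
Valid on: A, B.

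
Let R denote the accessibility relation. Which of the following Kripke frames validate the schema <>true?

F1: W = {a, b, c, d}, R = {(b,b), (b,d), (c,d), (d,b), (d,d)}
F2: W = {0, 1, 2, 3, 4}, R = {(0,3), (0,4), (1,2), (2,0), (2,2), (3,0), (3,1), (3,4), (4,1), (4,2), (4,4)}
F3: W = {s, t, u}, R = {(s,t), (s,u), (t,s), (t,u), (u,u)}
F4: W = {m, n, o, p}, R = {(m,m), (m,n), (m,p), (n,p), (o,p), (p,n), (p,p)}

F2, F3, F4

This is the axiom for seriality; its first-order frame correspondent is forall x exists y Rxy.
F1: fails — world a has no successor.
F2: holds.
F3: holds.
F4: holds.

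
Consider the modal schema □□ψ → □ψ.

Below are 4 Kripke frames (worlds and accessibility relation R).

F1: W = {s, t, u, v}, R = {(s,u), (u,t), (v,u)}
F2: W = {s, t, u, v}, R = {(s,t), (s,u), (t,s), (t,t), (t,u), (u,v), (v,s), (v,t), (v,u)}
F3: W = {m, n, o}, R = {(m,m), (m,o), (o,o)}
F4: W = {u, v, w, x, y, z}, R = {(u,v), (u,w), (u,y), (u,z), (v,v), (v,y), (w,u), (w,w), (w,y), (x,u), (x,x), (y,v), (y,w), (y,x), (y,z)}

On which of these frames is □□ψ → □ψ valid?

The schema corresponds to density: ∀x ∀y (Rxy → ∃z (Rxz ∧ Rzy)).
F1: fails — Rsu but no z with Rsz and Rzu.
F2: fails — Ruv but no z with Ruz and Rzv.
F3: condition met.
F4: fails — Ryz but no t with Ryt and Rtz.

F3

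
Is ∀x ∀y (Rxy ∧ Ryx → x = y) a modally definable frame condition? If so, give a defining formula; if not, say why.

No

Modal frame validity is preserved under surjective bounded morphisms.
The 6-cycle (worlds s,t,u,v,w,x with s→t→u→v→w→x→s) is antisymmetric. Sending even-indexed worlds to a and odd-indexed worlds to b is a surjective bounded morphism onto the two-world frame with a↔b, which is not antisymmetric.
Hence antisymmetry is not modally definable.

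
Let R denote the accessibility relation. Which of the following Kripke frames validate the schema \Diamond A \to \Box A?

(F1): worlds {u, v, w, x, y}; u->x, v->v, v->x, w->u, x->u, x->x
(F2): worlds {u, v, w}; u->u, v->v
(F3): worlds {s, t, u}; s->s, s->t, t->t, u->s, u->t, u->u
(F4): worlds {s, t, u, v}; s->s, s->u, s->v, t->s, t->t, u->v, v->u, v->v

(F2)

This is the axiom for partial functionality; its first-order frame correspondent is \forall x \forall y \forall z (Rxy \wedge Rxz \to y = z).
(F1): fails — v sees both v and x.
(F2): condition met.
(F3): fails — s sees both s and t.
(F4): fails — s sees both s and u.
Valid on: (F2).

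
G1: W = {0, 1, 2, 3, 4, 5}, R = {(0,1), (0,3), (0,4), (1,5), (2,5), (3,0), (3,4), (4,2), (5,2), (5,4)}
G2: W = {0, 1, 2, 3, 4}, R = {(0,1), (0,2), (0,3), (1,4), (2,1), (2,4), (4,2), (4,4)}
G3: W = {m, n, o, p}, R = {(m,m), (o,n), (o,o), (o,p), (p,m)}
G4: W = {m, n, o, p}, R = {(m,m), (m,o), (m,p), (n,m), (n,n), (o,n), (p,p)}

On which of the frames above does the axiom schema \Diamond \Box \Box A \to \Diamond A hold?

Frame correspondent (Sahlqvist): \forall x \forall y (xRy \to \exists w (y R^2 w \wedge xRw)) — i.e. a generalized confluence (Geach) condition.
G1: fails — 0R4 but no w with 4R²w and 0Rw.
G2: fails — 0R3 but no w with 3R²w and 0Rw.
G3: fails — oRn but no w with nR²w and oRw.
G4: holds.
Valid on: G4.

G4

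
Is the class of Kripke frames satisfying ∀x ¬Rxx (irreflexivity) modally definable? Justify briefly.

Modal frame validity is preserved under surjective bounded morphisms.
The 2-cycle (worlds w0,w1 with w0→w1→w0) is irreflexive, and the map sending every world to a single reflexive point • is a surjective bounded morphism (forth: every edge maps to (•,•); back: every world has a successor). So any modal formula valid on the 2-cycle is also valid on the reflexive point, which is not irreflexive.
Hence irreflexivity is not modally definable.

No — not modally definable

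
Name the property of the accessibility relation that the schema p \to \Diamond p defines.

reflexivity: \forall x Rxx

Equivalently (dual form): □p → p.
Suppose □p→p is valid. At any x set V(p)={w : Rxw}. Then □p holds at x, so p holds at x, i.e. Rxx.
Conversely, any frame satisfying \forall x Rxx validates the schema.
Frame condition: \forall x Rxx.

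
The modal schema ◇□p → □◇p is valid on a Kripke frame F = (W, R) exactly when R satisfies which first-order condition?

Convergence

Suppose ◇□p→□◇p is valid. Take Rxy, Rxz and set V(p)={w : Ryw}. Then □p at y so ◇□p at x, so □◇p at x, so ◇p at z, giving w with Rzw and Ryw.
Conversely, on a frame with convergence the schema holds at every world under every valuation.
So the correspondent is convergence.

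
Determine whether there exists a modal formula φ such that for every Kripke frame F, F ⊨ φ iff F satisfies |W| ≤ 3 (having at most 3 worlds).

If a class were modally definable it would be closed under disjoint unions (Goldblatt–Thomason).
Any modal formula valid on each of 4 disjoint one-world frames is valid on their disjoint union (validity is preserved under disjoint unions). Each one-world frame has |W|=1≤3, but the union has |W|=4.
So no modal formula (or set of formulas) defines exactly the |W|≤3 frames.

No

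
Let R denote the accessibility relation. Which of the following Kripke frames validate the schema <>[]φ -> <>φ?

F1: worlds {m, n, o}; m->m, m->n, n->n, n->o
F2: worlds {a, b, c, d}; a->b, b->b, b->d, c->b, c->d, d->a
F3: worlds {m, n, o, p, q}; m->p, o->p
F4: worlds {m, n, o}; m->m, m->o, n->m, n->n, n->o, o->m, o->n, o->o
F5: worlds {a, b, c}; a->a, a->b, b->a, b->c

The schema corresponds to a generalized confluence (Geach) condition: forall x forall y (xRy -> exists w (yRw & xRw)).
F1: fails — nRo but no w with oRw and nRw.
F2: fails — bRd but no w with dRw and bRw.
F3: fails — mRp but no w with pRw and mRw.
F4: satisfies the condition.
F5: fails — bRc but no w with cRw and bRw.

F4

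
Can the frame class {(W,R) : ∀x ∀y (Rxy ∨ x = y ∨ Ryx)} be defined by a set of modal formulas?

Modal frame validity is preserved under disjoint unions.
Take 2 disjoint single-world reflexive frames: each is trivially connected, but their disjoint union has 2 worlds with no edge between distinct components, so it is not connected.
Hence connectedness of R is not modally definable.

Not modally definable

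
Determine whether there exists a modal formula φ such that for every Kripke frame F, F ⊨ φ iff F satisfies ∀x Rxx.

The condition is reflexivity. A defining modal formula is □q → q.
Suppose □q→q is valid. At any x set V(q)={w : Rxw}. Then □q holds at x, so q holds at x, i.e. Rxx.

Definable; □q → q defines it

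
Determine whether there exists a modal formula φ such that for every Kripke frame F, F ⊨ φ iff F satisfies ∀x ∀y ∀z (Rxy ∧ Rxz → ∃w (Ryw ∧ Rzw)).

The condition is convergence. A defining modal formula is ◇□r → □◇r.
Suppose ◇□r→□◇r is valid. Take Rxy, Rxz and set V(r)={w : Ryw}. Then □r at y so ◇□r at x, so □◇r at x, so ◇r at z, giving w with Rzw and Ryw.

Definable; ◇□r → □◇r defines it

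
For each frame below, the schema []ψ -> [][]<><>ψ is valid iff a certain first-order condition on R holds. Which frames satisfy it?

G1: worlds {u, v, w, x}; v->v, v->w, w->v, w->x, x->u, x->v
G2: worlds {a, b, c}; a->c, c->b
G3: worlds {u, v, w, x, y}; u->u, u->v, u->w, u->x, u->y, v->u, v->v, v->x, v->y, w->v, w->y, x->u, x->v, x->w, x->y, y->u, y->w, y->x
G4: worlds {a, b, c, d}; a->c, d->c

G3, G4

Frame correspondent (Sahlqvist): forall x forall z (x R^2 z -> exists w (xRw & z R^2 w)) — i.e. a generalized confluence (Geach) condition.
G1: fails — wR²u but no t with wRt and uR²t.
G2: fails — aR²b but no w with aRw and bR²w.
G3: holds.
G4: holds.
Valid on: G3, G4.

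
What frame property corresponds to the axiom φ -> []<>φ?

Suppose φ→□◇φ is valid. Take Rxy and set V(φ)={x}. Then φ at x, so □◇φ at x, so ◇φ at y, so some z with Ryz has φ; z=x, i.e. Ryx.

symmetry: forall x forall y (Rxy -> Ryx)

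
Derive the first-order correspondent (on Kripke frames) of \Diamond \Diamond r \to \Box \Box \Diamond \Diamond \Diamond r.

\forall x \forall y \forall z ((x R^2 y \wedge x R^2 z) \to \exists w (y = w \wedge z R^3 w))

This is a Sahlqvist (Geach-type) schema ◇^2□^0r → □^2◇^3r.
Minimal-valuation argument: fix x; take any y with xR^2y and any z with xR^2z. Set V(r) to the set of worlds R-reachable from y in exactly 0 steps. Then □^0r holds at y, so the antecedent holds at x; validity forces ◇^3r at z, giving a w with zR^3w and yR^0w.
First-order correspondent: \forall x \forall y \forall z ((x R^2 y \wedge x R^2 z) \to \exists w (y = w \wedge z R^3 w)).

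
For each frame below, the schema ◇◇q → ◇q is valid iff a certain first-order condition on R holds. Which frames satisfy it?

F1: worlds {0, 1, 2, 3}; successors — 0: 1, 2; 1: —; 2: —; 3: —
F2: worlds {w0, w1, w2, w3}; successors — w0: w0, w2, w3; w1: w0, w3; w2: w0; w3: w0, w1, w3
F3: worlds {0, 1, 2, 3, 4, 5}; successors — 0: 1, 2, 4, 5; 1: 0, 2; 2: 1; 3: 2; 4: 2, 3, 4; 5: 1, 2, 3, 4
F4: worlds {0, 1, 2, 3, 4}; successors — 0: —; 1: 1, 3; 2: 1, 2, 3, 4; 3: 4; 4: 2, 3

The schema corresponds to transitivity: ∀x ∀y ∀z (Rxy ∧ Ryz → Rxz).
F1: ✓.
F2: fails — Rw1w0 and Rw0w2 but not Rw1w2.
F3: fails — R10 and R01 but not R11.
F4: fails — R34 and R43 but not R33.

F1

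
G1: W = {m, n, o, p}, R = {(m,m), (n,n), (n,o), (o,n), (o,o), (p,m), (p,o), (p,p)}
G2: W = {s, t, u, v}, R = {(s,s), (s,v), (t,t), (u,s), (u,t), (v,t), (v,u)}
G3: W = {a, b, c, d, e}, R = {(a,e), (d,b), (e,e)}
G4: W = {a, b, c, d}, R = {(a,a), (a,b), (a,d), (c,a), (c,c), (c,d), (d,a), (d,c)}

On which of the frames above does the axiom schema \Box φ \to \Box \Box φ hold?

G3

The schema corresponds to transitivity: \forall x \forall y \forall z (Rxy \wedge Ryz \to Rxz).
G1: fails — Rpo and Ron but not Rpn.
G2: fails — Rus and Rsv but not Ruv.
G3: condition met.
G4: fails — Rdc and Rcd but not Rdd.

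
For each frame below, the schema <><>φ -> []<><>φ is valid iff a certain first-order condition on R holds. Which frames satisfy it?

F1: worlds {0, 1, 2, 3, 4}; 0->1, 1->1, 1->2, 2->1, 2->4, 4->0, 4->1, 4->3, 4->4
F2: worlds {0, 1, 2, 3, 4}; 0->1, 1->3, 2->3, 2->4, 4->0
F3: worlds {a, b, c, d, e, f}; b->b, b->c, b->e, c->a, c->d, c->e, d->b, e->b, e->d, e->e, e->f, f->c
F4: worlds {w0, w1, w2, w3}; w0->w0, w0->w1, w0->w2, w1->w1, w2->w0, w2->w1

none

The schema corresponds to a generalized confluence (Geach) condition: forall x forall y forall z ((x R^2 y & xRz) -> exists w (y = w & z R^2 w)).
F1: fails — 2R²0, 2R1 but no w with 0=w and 1R²w.
F2: fails — 0R²3, 0R1 but no w with 3=w and 1R²w.
F3: fails — bR²a, bRc but no w with a=w and cR²w.
F4: fails — w0R²w0, w0Rw1 but no w with w0=w and w1R²w.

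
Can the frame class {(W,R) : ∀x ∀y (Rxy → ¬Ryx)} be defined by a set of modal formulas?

Modal frame validity is preserved under surjective bounded morphisms.
The 3-cycle (worlds a,b,c with a→b→c→a) is asymmetric. Mapping every world to a single reflexive point • is a surjective bounded morphism, and the reflexive point is not asymmetric (R•• but asymmetry requires ¬R••).
So the class is not modally definable.

No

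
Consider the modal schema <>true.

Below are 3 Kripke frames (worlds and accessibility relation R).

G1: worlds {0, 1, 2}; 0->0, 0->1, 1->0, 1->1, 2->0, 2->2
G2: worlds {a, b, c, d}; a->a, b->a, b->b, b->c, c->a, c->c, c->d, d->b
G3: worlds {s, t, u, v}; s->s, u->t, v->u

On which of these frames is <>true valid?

G1, G2

The schema corresponds to seriality: forall x exists y Rxy.
G1: condition met.
G2: condition met.
G3: fails — world t has no successor.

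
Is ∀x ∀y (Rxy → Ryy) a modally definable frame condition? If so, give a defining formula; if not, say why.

Definable; □(□r → r) defines it

The condition is shift-reflexivity. A defining modal formula is □(□r → r).
Suppose □(□r→r) is valid. Take Rxy and set V(r)={w : Ryw}. Then at y, □r holds; since □(□r→r) at x, □r→r at y, so r at y, i.e. Ryy.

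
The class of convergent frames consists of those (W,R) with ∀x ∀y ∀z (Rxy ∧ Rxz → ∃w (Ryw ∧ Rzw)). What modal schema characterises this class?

The condition is convergence. The .2 schema ◇□ψ → □◇ψ defines it.
Suppose ◇□ψ→□◇ψ is valid. Take Rxy, Rxz and set V(ψ)={w : Ryw}. Then □ψ at y so ◇□ψ at x, so □◇ψ at x, so ◇ψ at z, giving w with Rzw and Ryw.

◇□ψ → □◇ψ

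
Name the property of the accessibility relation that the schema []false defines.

□⊥ is valid iff no world has any successor (otherwise □⊥ fails at any world with one).

emptiness of R: forall x forall y ~Rxy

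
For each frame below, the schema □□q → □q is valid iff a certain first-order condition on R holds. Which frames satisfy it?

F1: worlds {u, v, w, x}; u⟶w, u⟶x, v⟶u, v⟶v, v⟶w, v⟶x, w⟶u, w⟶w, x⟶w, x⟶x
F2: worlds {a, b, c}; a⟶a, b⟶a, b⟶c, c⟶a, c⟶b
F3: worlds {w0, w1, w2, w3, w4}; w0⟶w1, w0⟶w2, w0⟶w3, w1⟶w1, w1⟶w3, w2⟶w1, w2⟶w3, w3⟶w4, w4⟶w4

This is the axiom for density; its first-order frame correspondent is ∀x ∀y (Rxy → ∃z (Rxz ∧ Rzy)).
F1: satisfies the condition.
F2: fails — Rbc but no z with Rbz and Rzc.
F3: fails — Rw0w2 but no z with Rw0z and Rzw2.
Valid on: F1.

F1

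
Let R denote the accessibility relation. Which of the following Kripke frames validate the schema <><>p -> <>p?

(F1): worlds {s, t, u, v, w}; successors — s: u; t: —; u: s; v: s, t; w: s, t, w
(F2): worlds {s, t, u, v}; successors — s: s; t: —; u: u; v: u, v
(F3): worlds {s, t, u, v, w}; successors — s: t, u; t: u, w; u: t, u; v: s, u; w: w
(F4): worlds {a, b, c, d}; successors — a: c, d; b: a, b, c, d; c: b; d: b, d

This is the axiom for transitivity; its first-order frame correspondent is forall x forall y forall z (Rxy & Ryz -> Rxz).
(F1): fails — Rus and Rsu but not Ruu.
(F2): satisfies the condition.
(F3): fails — Rut and Rtw but not Ruw.
(F4): fails — Rcb and Rbc but not Rcc.
Valid on: (F2).

(F2)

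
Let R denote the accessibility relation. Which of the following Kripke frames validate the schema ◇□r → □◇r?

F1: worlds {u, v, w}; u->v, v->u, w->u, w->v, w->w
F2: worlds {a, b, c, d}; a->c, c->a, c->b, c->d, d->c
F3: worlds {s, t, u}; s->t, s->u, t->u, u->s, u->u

Frame correspondent (Sahlqvist): ∀x ∀y ∀z (Rxy ∧ Rxz → ∃w (Ryw ∧ Rzw)) — i.e. convergence.
F1: fails — Rwu and Rwv but u and v have no common successor.
F2: fails — Rcd and Rcb but d and b have no common successor.
F3: holds.
Valid on: F3.

F3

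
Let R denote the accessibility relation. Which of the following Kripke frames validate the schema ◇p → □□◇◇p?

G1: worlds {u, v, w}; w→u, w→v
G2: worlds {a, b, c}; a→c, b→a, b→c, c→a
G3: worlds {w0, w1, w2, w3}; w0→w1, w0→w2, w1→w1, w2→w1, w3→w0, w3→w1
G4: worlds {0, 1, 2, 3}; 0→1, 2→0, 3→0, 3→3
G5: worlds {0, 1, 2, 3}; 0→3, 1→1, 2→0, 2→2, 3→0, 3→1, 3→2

Frame correspondent (Sahlqvist): ∀x ∀y ∀z ((xRy ∧ xR²z) → ∃w (y = w ∧ zR²w)) — i.e. a generalized confluence (Geach) condition.
G1: satisfies the condition.
G2: fails — aRc, aR²a but no w with c=w and aR²w.
G3: fails — w0Rw2, w0R²w1 but no w with w2=w and w1R²w.
G4: fails — 2R0, 2R²1 but no w with 0=w and 1R²w.
G5: fails — 0R3, 0R²0 but no w with 3=w and 0R²w.

G1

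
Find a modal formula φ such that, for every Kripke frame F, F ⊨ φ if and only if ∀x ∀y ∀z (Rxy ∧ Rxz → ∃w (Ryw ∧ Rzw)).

◇□ψ → □◇ψ

The condition is convergence. The .2 schema ◇□ψ → □◇ψ defines it.
Suppose ◇□ψ→□◇ψ is valid. Take Rxy, Rxz and set V(ψ)={w : Ryw}. Then □ψ at y so ◇□ψ at x, so □◇ψ at x, so ◇ψ at z, giving w with Rzw and Ryw.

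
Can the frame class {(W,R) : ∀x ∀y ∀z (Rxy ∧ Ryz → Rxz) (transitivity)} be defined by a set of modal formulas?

The condition is transitivity. A defining modal formula is □p → □□p.
Suppose □p→□□p is valid. Take Rxy, Ryz and set V(p)={w : Rxw}. Then □p at x, so □□p at x, so □p at y, so p at z, i.e. Rxz.

Yes, by □p → □□p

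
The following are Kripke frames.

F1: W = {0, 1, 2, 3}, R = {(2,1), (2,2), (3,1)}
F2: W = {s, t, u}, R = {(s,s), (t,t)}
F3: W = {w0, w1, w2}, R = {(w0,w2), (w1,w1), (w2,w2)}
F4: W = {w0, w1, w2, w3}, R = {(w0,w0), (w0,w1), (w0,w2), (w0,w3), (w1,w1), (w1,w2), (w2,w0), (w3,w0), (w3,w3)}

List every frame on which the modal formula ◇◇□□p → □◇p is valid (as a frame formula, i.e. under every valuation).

Frame correspondent (Sahlqvist): ∀x ∀y ∀z ((xR²y ∧ xRz) → ∃w (yR²w ∧ zRw)) — i.e. a generalized confluence (Geach) condition.
F1: fails — 2R²1, 2R1 but no w with 1R²w and 1Rw.
F2: condition met.
F3: condition met.
F4: condition met.

F2, F3, F4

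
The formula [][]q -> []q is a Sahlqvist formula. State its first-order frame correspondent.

Density

This schema is the C4 axiom.
It corresponds to density: forall x forall y (Rxy -> exists z (Rxz & Rzy)).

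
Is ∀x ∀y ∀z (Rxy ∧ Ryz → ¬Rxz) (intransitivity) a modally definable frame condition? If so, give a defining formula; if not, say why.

No

Modal frame validity is preserved under surjective bounded morphisms.
The 7-cycle (worlds w0,w1,w2,w3,w4,w5,w6 with w0→w1→w2→w3→w4→w5→w6→w0) is intransitive. Mapping every world to a single reflexive point • is a surjective bounded morphism; the reflexive point is not intransitive (R••∧R•• but R••).
Hence intransitivity is not modally definable.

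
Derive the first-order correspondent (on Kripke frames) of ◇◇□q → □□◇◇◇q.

∀x ∀y ∀z ((xR²y ∧ xR²z) → ∃w (yRw ∧ zR³w))

This is a Sahlqvist (Geach-type) schema ◇^2□^1q → □^2◇^3q.
First-order correspondent: ∀x ∀y ∀z ((xR²y ∧ xR²z) → ∃w (yRw ∧ zR³w)).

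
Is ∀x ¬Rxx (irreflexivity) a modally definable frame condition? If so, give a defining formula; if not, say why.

No

Modal frame validity is preserved under surjective bounded morphisms.
The 5-cycle (worlds a,b,c,d,e with a→b→c→d→e→a) is irreflexive, and the map sending every world to a single reflexive point • is a surjective bounded morphism (forth: every edge maps to (•,•); back: every world has a successor). So any modal formula valid on the 5-cycle is also valid on the reflexive point, which is not irreflexive.
So the class is not modally definable.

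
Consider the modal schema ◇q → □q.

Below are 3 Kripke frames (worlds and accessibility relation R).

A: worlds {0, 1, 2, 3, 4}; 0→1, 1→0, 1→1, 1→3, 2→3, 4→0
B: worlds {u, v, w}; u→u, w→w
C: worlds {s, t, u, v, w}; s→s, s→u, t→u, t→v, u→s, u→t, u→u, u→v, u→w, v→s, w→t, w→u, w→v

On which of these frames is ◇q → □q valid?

This is the axiom for partial functionality; its first-order frame correspondent is ∀x ∀y ∀z (Rxy ∧ Rxz → y = z).
A: fails — 1 sees both 0 and 1.
B: condition met.
C: fails — s sees both s and u.
Valid on: B.

B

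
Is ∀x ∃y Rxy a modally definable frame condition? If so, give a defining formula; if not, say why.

Yes — defined by □r → ◇r

The condition is seriality. A defining modal formula is □r → ◇r.
Suppose □r→◇r is valid. At any x set V(r)=W. Then □r at x, so ◇r at x, so x has a successor.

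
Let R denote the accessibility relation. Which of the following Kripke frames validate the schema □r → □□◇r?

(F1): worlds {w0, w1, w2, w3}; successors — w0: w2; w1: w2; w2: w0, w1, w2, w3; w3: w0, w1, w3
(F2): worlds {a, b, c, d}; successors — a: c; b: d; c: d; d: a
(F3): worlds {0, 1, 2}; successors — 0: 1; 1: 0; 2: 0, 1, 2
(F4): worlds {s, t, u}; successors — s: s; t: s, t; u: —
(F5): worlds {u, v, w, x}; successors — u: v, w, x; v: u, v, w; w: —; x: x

(F3), (F4)

This is the axiom for a generalized confluence (Geach) condition; its first-order frame correspondent is ∀x ∀z (xR²z → ∃w (xRw ∧ zRw)).
(F1): fails — w0R²w3 but no w with w0Rw and w3Rw.
(F2): fails — aR²d but no w with aRw and dRw.
(F3): holds.
(F4): holds.
(F5): fails — uR²w but no t with uRt and wRt.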